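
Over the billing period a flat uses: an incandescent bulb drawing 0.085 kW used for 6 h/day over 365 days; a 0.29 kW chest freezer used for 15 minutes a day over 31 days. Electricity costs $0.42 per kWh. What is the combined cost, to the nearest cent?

$79.13

incandescent bulb: Runtime = 6 h/day × 365 days = 2190 h
incandescent bulb: 0.085 kW × 2190 h = 186.15 kWh
chest freezer: Runtime = 15 min × 31 = 465 min = 7.75 h
chest freezer: 0.29 kW × 7.75 h = 2.2475 kWh
Total energy = 188.3975 kWh
Cost = 188.3975 × $0.42 = $79.13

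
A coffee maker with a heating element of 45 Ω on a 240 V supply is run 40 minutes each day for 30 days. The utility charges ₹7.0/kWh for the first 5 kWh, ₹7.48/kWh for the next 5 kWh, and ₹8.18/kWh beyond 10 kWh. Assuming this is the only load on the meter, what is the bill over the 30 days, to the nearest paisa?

Power = V²/R = 240²/45 = 1280 W = 1.28 kW
Runtime = 40 min × 30 = 1200 min = 20 h
Energy = 1.28 kW × 20 h = 25.6 kWh
Tier 1 (0–5 kWh): 5 × ₹7.0 = ₹35
Tier 2 (5–10 kWh): 5 × ₹7.48 = ₹37.4
Above 10 kWh: 15.6 × ₹8.18 = ₹127.608
Bill = ₹200.01

₹200.01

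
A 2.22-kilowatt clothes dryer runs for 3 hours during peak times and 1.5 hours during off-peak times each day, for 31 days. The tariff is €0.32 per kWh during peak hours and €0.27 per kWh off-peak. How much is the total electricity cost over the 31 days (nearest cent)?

€93.94

Peak energy = 2.22 kW × 3 h × 31 = 206.46 kWh
Off-peak energy = 2.22 kW × 1.5 h × 31 = 103.23 kWh
Cost = 206.46 × €0.32 + 103.23 × €0.27 = €66.0672 + €27.8721 = €93.94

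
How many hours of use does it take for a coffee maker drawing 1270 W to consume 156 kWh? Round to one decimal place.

122.8 h

Hours = 156 kWh ÷ 1.27 kW = 122.8 h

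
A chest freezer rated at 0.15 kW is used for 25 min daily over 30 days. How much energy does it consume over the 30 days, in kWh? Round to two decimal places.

Runtime = 25 min × 30 = 750 min = 12.5 h
Energy = 0.15 kW × 12.5 h = 1.875 kWh ≈ 1.88 kWh

1.88 kWh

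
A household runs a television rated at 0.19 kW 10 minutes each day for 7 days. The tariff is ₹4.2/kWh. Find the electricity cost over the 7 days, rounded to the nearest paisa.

₹0.93

Runtime = 10 min × 7 = 70 min = 1.166666… h
Energy = 0.19 kW × 1.166666… h = 0.221666… kWh
Cost = 0.221666… kWh × ₹4.2/kWh = ₹0.93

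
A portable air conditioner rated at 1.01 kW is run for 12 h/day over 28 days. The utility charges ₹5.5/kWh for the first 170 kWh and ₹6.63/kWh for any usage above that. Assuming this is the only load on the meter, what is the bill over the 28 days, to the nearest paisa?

Runtime = 12 h/day × 28 days = 336 h
Energy = 1.01 kW × 336 h = 339.36 kWh
Tier 1 (0–170 kWh): 170 × ₹5.5 = ₹935
Above 170 kWh: 169.36 × ₹6.63 = ₹1122.8568
Bill = ₹2057.86

₹2057.86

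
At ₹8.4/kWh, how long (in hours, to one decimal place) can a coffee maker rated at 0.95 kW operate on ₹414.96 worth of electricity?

52.0 h

Energy available = ₹414.96 ÷ ₹8.4/kWh = 49.4 kWh
Hours = 49.4 kWh ÷ 0.95 kW = 52.0 h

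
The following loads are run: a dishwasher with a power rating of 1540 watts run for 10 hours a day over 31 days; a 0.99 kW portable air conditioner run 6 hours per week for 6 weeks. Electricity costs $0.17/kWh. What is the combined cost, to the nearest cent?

$87.22

dishwasher: Runtime = 10 h/day × 31 days = 310 h
dishwasher: 1.54 kW × 310 h = 477.4 kWh
portable air conditioner: Runtime = 6 h/week × 6 weeks = 36 h
portable air conditioner: 0.99 kW × 36 h = 35.64 kWh
Total energy = 513.04 kWh
Cost = 513.04 × $0.17 = $87.22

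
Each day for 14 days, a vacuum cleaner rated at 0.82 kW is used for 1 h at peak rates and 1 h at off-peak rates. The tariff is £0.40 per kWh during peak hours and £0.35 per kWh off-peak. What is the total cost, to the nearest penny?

Peak energy = 0.82 kW × 1 h × 14 = 11.48 kWh
Off-peak energy = 0.82 kW × 1 h × 14 = 11.48 kWh
Cost = 11.48 × £0.40 + 11.48 × £0.35 = £4.592 + £4.018 = £8.61

£8.61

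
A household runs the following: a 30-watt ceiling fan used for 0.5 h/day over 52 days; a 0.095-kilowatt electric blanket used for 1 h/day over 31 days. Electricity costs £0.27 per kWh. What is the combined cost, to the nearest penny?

ceiling fan: Runtime = 0.5 h/day × 52 days = 26 h
ceiling fan: 0.03 kW × 26 h = 0.78 kWh
electric blanket: Runtime = 1 h/day × 31 days = 31 h
electric blanket: 0.095 kW × 31 h = 2.945 kWh
Total energy = 3.725 kWh
Cost = 3.725 × £0.27 = £1.01

£1.01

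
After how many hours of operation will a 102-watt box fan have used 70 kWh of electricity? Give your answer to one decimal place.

Hours = 70 kWh ÷ 0.102 kW = 686.3 h

686.3 h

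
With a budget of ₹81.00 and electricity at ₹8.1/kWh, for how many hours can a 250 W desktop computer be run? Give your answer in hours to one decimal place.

40.0 h

Energy available = ₹81.00 ÷ ₹8.1/kWh = 10 kWh
Hours = 10 kWh ÷ 0.25 kW = 40.0 h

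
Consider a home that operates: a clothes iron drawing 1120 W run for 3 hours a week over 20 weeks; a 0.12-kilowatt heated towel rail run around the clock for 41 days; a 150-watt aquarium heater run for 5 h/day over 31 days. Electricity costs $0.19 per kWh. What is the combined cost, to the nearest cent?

clothes iron: Runtime = 3 h/week × 20 weeks = 60 h
clothes iron: 1.12 kW × 60 h = 67.2 kWh
heated towel rail: Runtime = 24 h × 41 = 984 h
heated towel rail: 0.12 kW × 984 h = 118.08 kWh
aquarium heater: Runtime = 5 h/day × 31 days = 155 h
aquarium heater: 0.15 kW × 155 h = 23.25 kWh
Total energy = 208.53 kWh
Cost = 208.53 × $0.19 = $39.62

$39.62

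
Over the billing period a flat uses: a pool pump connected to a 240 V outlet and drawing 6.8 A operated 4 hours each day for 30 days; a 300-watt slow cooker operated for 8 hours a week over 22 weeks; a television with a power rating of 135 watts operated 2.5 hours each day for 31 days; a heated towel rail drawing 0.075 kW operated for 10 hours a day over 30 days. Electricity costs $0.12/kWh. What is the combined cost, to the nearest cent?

$33.79

pool pump: Power = 6.8 A × 240 V = 1632 W = 1.632 kW
pool pump: Runtime = 4 h/day × 30 days = 120 h
pool pump: 1.632 kW × 120 h = 195.84 kWh
slow cooker: Runtime = 8 h/week × 22 weeks = 176 h
slow cooker: 0.3 kW × 176 h = 52.8 kWh
television: Runtime = 2.5 h/day × 31 days = 77.5 h
television: 0.135 kW × 77.5 h = 10.4625 kWh
heated towel rail: Runtime = 10 h/day × 30 days = 300 h
heated towel rail: 0.075 kW × 300 h = 22.5 kWh
Total energy = 281.6025 kWh
Cost = 281.6025 × $0.12 = $33.79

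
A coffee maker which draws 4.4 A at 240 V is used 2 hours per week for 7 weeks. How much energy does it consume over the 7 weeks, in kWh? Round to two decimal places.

Power = 4.4 A × 240 V = 1056 W = 1.056 kW
Runtime = 2 h/week × 7 weeks = 14 h
Energy = 1.056 kW × 14 h = 14.784 kWh ≈ 14.78 kWh

14.78 kWh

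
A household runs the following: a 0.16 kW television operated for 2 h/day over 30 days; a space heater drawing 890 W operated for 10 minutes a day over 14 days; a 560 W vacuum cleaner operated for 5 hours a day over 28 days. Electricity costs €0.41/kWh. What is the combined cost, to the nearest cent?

€36.93

television: Runtime = 2 h/day × 30 days = 60 h
television: 0.16 kW × 60 h = 9.6 kWh
space heater: Runtime = 10 min × 14 = 140 min = 2.333333… h
space heater: 0.89 kW × 2.333333… h = 2.076666… kWh
vacuum cleaner: Runtime = 5 h/day × 28 days = 140 h
vacuum cleaner: 0.56 kW × 140 h = 78.4 kWh
Total energy = 90.076666… kWh
Cost = 90.076666… × €0.41 = €36.93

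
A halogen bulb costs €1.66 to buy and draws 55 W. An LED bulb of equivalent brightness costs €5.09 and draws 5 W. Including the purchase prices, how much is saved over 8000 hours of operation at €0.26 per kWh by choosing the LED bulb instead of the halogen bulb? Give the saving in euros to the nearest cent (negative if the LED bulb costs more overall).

halogen bulb: €1.66 + (55/1000) kW × 8000 h × €0.26 = €1.66 + €114.4 = €116.06
LED bulb: €5.09 + (5/1000) kW × 8000 h × €0.26 = €5.09 + €10.4 = €15.49
Saving = €116.06 − €15.49 = €100.57

€100.57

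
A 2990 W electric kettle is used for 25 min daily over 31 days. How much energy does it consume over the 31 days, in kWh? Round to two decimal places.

38.62 kWh

Runtime = 25 min × 31 = 775 min = 12.916666… h
Energy = 2.99 kW × 12.916666… h = 38.620833… kWh ≈ 38.62 kWh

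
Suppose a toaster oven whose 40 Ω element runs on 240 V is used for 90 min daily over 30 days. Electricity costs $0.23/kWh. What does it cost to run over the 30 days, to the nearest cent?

$14.90

Power = V²/R = 240²/40 = 1440 W = 1.44 kW
Runtime = 90 min × 30 = 2700 min = 45 h
Energy = 1.44 kW × 45 h = 64.8 kWh
Cost = 64.8 kWh × $0.23/kWh = $14.90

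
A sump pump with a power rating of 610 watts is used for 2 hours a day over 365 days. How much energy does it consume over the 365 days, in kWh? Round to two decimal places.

445.30 kWh

Runtime = 2 h/day × 365 days = 730 h
Energy = 0.61 kW × 730 h = 445.3 kWh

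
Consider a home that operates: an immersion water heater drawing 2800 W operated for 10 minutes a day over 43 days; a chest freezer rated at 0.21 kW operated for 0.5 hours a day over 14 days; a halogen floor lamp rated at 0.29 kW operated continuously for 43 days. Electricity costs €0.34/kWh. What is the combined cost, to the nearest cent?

immersion water heater: Runtime = 10 min × 43 = 430 min = 7.166666… h
immersion water heater: 2.8 kW × 7.166666… h = 20.066666… kWh
chest freezer: Runtime = 0.5 h/day × 14 days = 7 h
chest freezer: 0.21 kW × 7 h = 1.47 kWh
halogen floor lamp: Runtime = 24 h × 43 = 1032 h
halogen floor lamp: 0.29 kW × 1032 h = 299.28 kWh
Total energy = 320.816666… kWh
Cost = 320.816666… × €0.34 = €109.08

€109.08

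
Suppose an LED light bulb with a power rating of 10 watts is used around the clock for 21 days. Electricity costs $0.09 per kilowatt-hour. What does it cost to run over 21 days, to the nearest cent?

Runtime = 24 h × 21 = 504 h
Energy = 0.01 kW × 504 h = 5.04 kWh
Cost = 5.04 kWh × $0.09/kWh = $0.45

$0.45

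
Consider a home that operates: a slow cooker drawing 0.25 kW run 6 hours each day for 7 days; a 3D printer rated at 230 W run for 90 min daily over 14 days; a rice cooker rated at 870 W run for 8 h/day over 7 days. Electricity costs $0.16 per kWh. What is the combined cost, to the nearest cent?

slow cooker: Runtime = 6 h/day × 7 days = 42 h
slow cooker: 0.25 kW × 42 h = 10.5 kWh
3D printer: Runtime = 90 min × 14 = 1260 min = 21 h
3D printer: 0.23 kW × 21 h = 4.83 kWh
rice cooker: Runtime = 8 h/day × 7 days = 56 h
rice cooker: 0.87 kW × 56 h = 48.72 kWh
Total energy = 64.05 kWh
Cost = 64.05 × $0.16 = $10.25

$10.25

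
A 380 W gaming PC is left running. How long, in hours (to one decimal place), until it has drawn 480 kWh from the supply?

Hours = 480 kWh ÷ 0.38 kW = 1263.2 h

1263.2 h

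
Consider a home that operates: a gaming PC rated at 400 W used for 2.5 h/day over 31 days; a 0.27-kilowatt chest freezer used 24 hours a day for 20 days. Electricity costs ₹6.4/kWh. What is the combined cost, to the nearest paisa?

gaming PC: Runtime = 2.5 h/day × 31 days = 77.5 h
gaming PC: 0.4 kW × 77.5 h = 31 kWh
chest freezer: Runtime = 24 h × 20 = 480 h
chest freezer: 0.27 kW × 480 h = 129.6 kWh
Total energy = 160.6 kWh
Cost = 160.6 × ₹6.4 = ₹1027.84

₹1027.84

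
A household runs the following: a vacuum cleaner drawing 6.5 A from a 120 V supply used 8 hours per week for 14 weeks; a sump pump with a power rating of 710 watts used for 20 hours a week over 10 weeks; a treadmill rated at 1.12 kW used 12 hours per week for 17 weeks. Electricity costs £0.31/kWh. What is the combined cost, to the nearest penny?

vacuum cleaner: Power = 6.5 A × 120 V = 780 W = 0.78 kW
vacuum cleaner: Runtime = 8 h/week × 14 weeks = 112 h
vacuum cleaner: 0.78 kW × 112 h = 87.36 kWh
sump pump: Runtime = 20 h/week × 10 weeks = 200 h
sump pump: 0.71 kW × 200 h = 142 kWh
treadmill: Runtime = 12 h/week × 17 weeks = 204 h
treadmill: 1.12 kW × 204 h = 228.48 kWh
Total energy = 457.84 kWh
Cost = 457.84 × £0.31 = £141.93

£141.93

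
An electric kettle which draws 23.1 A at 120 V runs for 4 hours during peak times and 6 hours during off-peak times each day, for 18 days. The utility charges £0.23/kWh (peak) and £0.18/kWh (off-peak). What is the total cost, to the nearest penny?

£99.79

Power = 23.1 A × 120 V = 2772 W = 2.772 kW
Peak energy = 2.772 kW × 4 h × 18 = 199.584 kWh
Off-peak energy = 2.772 kW × 6 h × 18 = 299.376 kWh
Cost = 199.584 × £0.23 + 299.376 × £0.18 = £45.90432 + £53.88768 = £99.79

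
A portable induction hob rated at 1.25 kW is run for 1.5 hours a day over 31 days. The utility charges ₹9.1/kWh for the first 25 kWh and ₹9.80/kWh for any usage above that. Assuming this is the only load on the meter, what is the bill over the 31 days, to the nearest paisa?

₹552.13

Runtime = 1.5 h/day × 31 days = 46.5 h
Energy = 1.25 kW × 46.5 h = 58.125 kWh
Tier 1 (0–25 kWh): 25 × ₹9.1 = ₹227.5
Above 25 kWh: 33.125 × ₹9.80 = ₹324.625
Bill = ₹552.13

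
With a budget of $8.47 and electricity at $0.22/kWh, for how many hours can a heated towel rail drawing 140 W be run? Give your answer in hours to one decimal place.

Energy available = $8.47 ÷ $0.22/kWh = 38.5 kWh
Hours = 38.5 kWh ÷ 0.14 kW = 275.0 h

275.0 h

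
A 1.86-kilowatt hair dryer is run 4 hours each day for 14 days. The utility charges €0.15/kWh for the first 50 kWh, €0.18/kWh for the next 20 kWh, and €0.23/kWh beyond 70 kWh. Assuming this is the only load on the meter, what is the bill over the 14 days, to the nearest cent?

€18.96

Runtime = 4 h/day × 14 days = 56 h
Energy = 1.86 kW × 56 h = 104.16 kWh
Tier 1 (0–50 kWh): 50 × €0.15 = €7.5
Tier 2 (50–70 kWh): 20 × €0.18 = €3.6
Above 70 kWh: 34.16 × €0.23 = €7.8568
Bill = €18.96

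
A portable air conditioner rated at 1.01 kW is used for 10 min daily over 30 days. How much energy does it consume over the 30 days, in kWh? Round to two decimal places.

5.05 kWh

Runtime = 10 min × 30 = 300 min = 5 h
Energy = 1.01 kW × 5 h = 5.05 kWh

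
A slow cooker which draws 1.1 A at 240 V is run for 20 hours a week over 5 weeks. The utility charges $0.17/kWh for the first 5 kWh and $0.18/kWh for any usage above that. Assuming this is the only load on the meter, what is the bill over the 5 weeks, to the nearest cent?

Power = 1.1 A × 240 V = 264 W = 0.264 kW
Runtime = 20 h/week × 5 weeks = 100 h
Energy = 0.264 kW × 100 h = 26.4 kWh
Tier 1 (0–5 kWh): 5 × $0.17 = $0.85
Above 5 kWh: 21.4 × $0.18 = $3.852
Bill = $4.70

$4.70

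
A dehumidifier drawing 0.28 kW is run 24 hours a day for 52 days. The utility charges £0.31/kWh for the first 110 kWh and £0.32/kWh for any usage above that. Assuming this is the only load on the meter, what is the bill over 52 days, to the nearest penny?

£110.72

Runtime = 24 h × 52 = 1248 h
Energy = 0.28 kW × 1248 h = 349.44 kWh
Tier 1 (0–110 kWh): 110 × £0.31 = £34.1
Above 110 kWh: 239.44 × £0.32 = £76.6208
Bill = £110.72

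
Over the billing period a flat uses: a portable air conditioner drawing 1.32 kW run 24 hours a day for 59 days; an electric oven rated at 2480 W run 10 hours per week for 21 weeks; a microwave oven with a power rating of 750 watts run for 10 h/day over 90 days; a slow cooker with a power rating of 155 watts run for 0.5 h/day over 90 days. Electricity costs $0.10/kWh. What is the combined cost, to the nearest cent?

$307.19

portable air conditioner: Runtime = 24 h × 59 = 1416 h
portable air conditioner: 1.32 kW × 1416 h = 1869.12 kWh
electric oven: Runtime = 10 h/week × 21 weeks = 210 h
electric oven: 2.48 kW × 210 h = 520.8 kWh
microwave oven: Runtime = 10 h/day × 90 days = 900 h
microwave oven: 0.75 kW × 900 h = 675 kWh
slow cooker: Runtime = 0.5 h/day × 90 days = 45 h
slow cooker: 0.155 kW × 45 h = 6.975 kWh
Total energy = 3071.895 kWh
Cost = 3071.895 × $0.10 = $307.19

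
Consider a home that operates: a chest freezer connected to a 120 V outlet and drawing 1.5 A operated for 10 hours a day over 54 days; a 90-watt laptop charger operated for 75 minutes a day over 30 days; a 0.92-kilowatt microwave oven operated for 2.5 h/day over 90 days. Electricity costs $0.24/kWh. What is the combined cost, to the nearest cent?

chest freezer: Power = 1.5 A × 120 V = 180 W = 0.18 kW
chest freezer: Runtime = 10 h/day × 54 days = 540 h
chest freezer: 0.18 kW × 540 h = 97.2 kWh
laptop charger: Runtime = 75 min × 30 = 2250 min = 37.5 h
laptop charger: 0.09 kW × 37.5 h = 3.375 kWh
microwave oven: Runtime = 2.5 h/day × 90 days = 225 h
microwave oven: 0.92 kW × 225 h = 207 kWh
Total energy = 307.575 kWh
Cost = 307.575 × $0.24 = $73.82

$73.82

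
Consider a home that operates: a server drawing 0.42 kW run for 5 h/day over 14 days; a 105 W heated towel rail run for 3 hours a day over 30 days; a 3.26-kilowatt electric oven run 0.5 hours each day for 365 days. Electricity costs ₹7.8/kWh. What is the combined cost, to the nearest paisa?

server: Runtime = 5 h/day × 14 days = 70 h
server: 0.42 kW × 70 h = 29.4 kWh
heated towel rail: Runtime = 3 h/day × 30 days = 90 h
heated towel rail: 0.105 kW × 90 h = 9.45 kWh
electric oven: Runtime = 0.5 h/day × 365 days = 182.5 h
electric oven: 3.26 kW × 182.5 h = 594.95 kWh
Total energy = 633.8 kWh
Cost = 633.8 × ₹7.8 = ₹4943.64

₹4943.64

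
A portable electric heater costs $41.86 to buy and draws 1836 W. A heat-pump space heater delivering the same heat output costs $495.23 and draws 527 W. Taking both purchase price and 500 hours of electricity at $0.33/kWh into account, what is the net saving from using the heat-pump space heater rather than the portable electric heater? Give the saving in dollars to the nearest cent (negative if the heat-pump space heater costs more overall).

-$237.39

portable electric heater: $41.86 + (1836/1000) kW × 500 h × $0.33 = $41.86 + $302.94 = $344.8
heat-pump space heater: $495.23 + (527/1000) kW × 500 h × $0.33 = $495.23 + $86.955 = $582.185
Saving = $344.8 − $582.185 = −$237.385 → -$237.39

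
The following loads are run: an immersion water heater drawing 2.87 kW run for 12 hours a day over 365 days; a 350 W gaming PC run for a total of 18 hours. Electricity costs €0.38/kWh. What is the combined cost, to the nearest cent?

€4779.22

immersion water heater: Runtime = 12 h/day × 365 days = 4380 h
immersion water heater: 2.87 kW × 4380 h = 12570.6 kWh
gaming PC: 0.35 kW × 18 h = 6.3 kWh
Total energy = 12576.9 kWh
Cost = 12576.9 × €0.38 = €4779.22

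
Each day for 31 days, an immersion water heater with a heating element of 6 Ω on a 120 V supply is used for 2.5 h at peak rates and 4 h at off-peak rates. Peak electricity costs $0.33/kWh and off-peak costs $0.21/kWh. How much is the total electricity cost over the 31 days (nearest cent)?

Power = V²/R = 120²/6 = 2400 W = 2.4 kW
Peak energy = 2.4 kW × 2.5 h × 31 = 186 kWh
Off-peak energy = 2.4 kW × 4 h × 31 = 297.6 kWh
Cost = 186 × $0.33 + 297.6 × $0.21 = $61.38 + $62.496 = $123.88

$123.88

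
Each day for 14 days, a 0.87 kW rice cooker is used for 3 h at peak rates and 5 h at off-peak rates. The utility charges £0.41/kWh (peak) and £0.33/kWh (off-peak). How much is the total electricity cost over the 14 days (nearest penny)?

£35.08

Peak energy = 0.87 kW × 3 h × 14 = 36.54 kWh
Off-peak energy = 0.87 kW × 5 h × 14 = 60.9 kWh
Cost = 36.54 × £0.41 + 60.9 × £0.33 = £14.9814 + £20.097 = £35.08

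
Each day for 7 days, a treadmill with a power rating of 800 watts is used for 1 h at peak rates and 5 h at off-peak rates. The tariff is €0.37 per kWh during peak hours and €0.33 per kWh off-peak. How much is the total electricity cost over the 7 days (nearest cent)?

Peak energy = 0.8 kW × 1 h × 7 = 5.6 kWh
Off-peak energy = 0.8 kW × 5 h × 7 = 28 kWh
Cost = 5.6 × €0.37 + 28 × €0.33 = €2.072 + €9.24 = €11.31

€11.31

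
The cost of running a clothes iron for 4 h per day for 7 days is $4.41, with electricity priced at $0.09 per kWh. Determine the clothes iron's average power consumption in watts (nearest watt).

Energy = $4.41 ÷ $0.09/kWh = 49 kWh
Runtime = 4 h/day × 7 days = 28 h
Power = 49 kWh ÷ 28 h = 1.75 kW = 1750 W

1750 W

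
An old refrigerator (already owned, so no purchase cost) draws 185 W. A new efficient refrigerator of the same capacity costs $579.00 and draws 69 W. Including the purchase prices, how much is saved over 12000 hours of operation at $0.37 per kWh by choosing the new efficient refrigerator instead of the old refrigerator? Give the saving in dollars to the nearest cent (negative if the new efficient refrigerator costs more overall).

-$63.96

old refrigerator: $0.00 + (185/1000) kW × 12000 h × $0.37 = $0.00 + $821.4 = $821.4
new efficient refrigerator: $579.00 + (69/1000) kW × 12000 h × $0.37 = $579.00 + $306.36 = $885.36
Saving = $821.4 − $885.36 = −$63.96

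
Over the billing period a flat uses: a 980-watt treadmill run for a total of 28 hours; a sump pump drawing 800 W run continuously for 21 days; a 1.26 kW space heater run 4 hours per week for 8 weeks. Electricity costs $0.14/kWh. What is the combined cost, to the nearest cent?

treadmill: 0.98 kW × 28 h = 27.44 kWh
sump pump: Runtime = 24 h × 21 = 504 h
sump pump: 0.8 kW × 504 h = 403.2 kWh
space heater: Runtime = 4 h/week × 8 weeks = 32 h
space heater: 1.26 kW × 32 h = 40.32 kWh
Total energy = 470.96 kWh
Cost = 470.96 × $0.14 = $65.93

$65.93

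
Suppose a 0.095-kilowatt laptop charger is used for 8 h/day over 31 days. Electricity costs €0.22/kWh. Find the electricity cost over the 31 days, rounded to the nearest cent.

Runtime = 8 h/day × 31 days = 248 h
Energy = 0.095 kW × 248 h = 23.56 kWh
Cost = 23.56 kWh × €0.22/kWh = €5.18

€5.18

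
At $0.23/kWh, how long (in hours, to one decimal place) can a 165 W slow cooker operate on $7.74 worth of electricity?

Energy available = $7.74 ÷ $0.23/kWh = 33.6522 kWh
Hours = 33.6522 kWh ÷ 0.165 kW = 204.0 h

204.0 h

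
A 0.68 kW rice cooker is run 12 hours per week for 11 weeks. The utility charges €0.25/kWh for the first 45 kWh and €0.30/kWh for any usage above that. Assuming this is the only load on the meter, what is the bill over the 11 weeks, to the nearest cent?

Runtime = 12 h/week × 11 weeks = 132 h
Energy = 0.68 kW × 132 h = 89.76 kWh
Tier 1 (0–45 kWh): 45 × €0.25 = €11.25
Above 45 kWh: 44.76 × €0.30 = €13.428
Bill = €24.68

€24.68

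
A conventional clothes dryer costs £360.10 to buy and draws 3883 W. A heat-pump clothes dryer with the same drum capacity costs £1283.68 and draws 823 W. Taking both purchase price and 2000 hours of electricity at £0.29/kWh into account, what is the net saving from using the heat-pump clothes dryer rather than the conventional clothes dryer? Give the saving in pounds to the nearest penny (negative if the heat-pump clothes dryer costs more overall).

conventional clothes dryer: £360.10 + (3883/1000) kW × 2000 h × £0.29 = £360.10 + £2252.14 = £2612.24
heat-pump clothes dryer: £1283.68 + (823/1000) kW × 2000 h × £0.29 = £1283.68 + £477.34 = £1761.02
Saving = £2612.24 − £1761.02 = £851.22

£851.22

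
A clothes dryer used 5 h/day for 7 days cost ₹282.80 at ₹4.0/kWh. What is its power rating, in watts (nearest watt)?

Energy = ₹282.80 ÷ ₹4.0/kWh = 70.7 kWh
Runtime = 5 h/day × 7 days = 35 h
Power = 70.7 kWh ÷ 35 h = 2.02 kW = 2020 W

2020 W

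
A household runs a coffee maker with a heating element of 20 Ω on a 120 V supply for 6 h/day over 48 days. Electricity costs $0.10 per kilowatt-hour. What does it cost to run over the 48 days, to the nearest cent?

Power = V²/R = 120²/20 = 720 W = 0.72 kW
Runtime = 6 h/day × 48 days = 288 h
Energy = 0.72 kW × 288 h = 207.36 kWh
Cost = 207.36 kWh × $0.10/kWh = $20.74

$20.74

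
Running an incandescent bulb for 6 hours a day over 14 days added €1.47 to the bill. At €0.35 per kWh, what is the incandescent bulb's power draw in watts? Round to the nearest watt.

Energy = €1.47 ÷ €0.35/kWh = 4.2 kWh
Runtime = 6 h/day × 14 days = 84 h
Power = 4.2 kWh ÷ 84 h = 0.05 kW = 50 W

50 W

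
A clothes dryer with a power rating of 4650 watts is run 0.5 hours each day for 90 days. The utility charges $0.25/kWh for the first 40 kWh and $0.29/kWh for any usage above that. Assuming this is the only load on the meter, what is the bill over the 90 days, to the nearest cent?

Runtime = 0.5 h/day × 90 days = 45 h
Energy = 4.65 kW × 45 h = 209.25 kWh
Tier 1 (0–40 kWh): 40 × $0.25 = $10
Above 40 kWh: 169.25 × $0.29 = $49.0825
Bill = $59.08

$59.08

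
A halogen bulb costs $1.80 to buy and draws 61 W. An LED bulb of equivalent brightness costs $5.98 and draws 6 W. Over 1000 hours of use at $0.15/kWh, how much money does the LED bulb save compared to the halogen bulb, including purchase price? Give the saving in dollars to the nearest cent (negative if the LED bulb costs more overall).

halogen bulb: $1.80 + (61/1000) kW × 1000 h × $0.15 = $1.80 + $9.15 = $10.95
LED bulb: $5.98 + (6/1000) kW × 1000 h × $0.15 = $5.98 + $0.9 = $6.88
Saving = $10.95 − $6.88 = $4.07

$4.07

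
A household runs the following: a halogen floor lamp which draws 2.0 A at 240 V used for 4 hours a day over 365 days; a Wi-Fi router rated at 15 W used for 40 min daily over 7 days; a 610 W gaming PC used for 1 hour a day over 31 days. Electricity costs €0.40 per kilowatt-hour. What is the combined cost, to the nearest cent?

€287.91

halogen floor lamp: Power = 2.0 A × 240 V = 480 W = 0.48 kW
halogen floor lamp: Runtime = 4 h/day × 365 days = 1460 h
halogen floor lamp: 0.48 kW × 1460 h = 700.8 kWh
Wi-Fi router: Runtime = 40 min × 7 = 280 min = 4.666666… h
Wi-Fi router: 0.015 kW × 4.666666… h = 0.07 kWh
gaming PC: Runtime = 1 h/day × 31 days = 31 h
gaming PC: 0.61 kW × 31 h = 18.91 kWh
Total energy = 719.78 kWh
Cost = 719.78 × €0.40 = €287.91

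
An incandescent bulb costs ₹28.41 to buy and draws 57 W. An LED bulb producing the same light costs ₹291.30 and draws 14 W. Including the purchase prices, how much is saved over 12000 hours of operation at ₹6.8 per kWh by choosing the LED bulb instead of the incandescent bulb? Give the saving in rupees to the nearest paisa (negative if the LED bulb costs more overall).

incandescent bulb: ₹28.41 + (57/1000) kW × 12000 h × ₹6.8 = ₹28.41 + ₹4651.2 = ₹4679.61
LED bulb: ₹291.30 + (14/1000) kW × 12000 h × ₹6.8 = ₹291.30 + ₹1142.4 = ₹1433.7
Saving = ₹4679.61 − ₹1433.7 = ₹3245.91

₹3245.91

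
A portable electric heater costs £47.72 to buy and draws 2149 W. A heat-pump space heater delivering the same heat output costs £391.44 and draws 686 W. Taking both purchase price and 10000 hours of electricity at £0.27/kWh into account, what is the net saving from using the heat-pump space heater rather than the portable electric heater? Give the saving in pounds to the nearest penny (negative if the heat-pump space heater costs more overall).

portable electric heater: £47.72 + (2149/1000) kW × 10000 h × £0.27 = £47.72 + £5802.3 = £5850.02
heat-pump space heater: £391.44 + (686/1000) kW × 10000 h × £0.27 = £391.44 + £1852.2 = £2243.64
Saving = £5850.02 − £2243.64 = £3606.38

£3606.38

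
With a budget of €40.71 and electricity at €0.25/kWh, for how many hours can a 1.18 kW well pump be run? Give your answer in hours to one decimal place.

138.0 h

Energy available = €40.71 ÷ €0.25/kWh = 162.84 kWh
Hours = 162.84 kWh ÷ 1.18 kW = 138.0 h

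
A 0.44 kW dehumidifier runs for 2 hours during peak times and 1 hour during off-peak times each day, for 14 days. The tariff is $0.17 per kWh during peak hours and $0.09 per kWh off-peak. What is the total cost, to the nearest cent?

$2.65

Peak energy = 0.44 kW × 2 h × 14 = 12.32 kWh
Off-peak energy = 0.44 kW × 1 h × 14 = 6.16 kWh
Cost = 12.32 × $0.17 + 6.16 × $0.09 = $2.0944 + $0.5544 = $2.65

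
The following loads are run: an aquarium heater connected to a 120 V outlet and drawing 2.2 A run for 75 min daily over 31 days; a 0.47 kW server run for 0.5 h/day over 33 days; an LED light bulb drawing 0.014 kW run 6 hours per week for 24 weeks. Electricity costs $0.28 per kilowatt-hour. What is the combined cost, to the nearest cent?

$5.60

aquarium heater: Power = 2.2 A × 120 V = 264 W = 0.264 kW
aquarium heater: Runtime = 75 min × 31 = 2325 min = 38.75 h
aquarium heater: 0.264 kW × 38.75 h = 10.23 kWh
server: Runtime = 0.5 h/day × 33 days = 16.5 h
server: 0.47 kW × 16.5 h = 7.755 kWh
LED light bulb: Runtime = 6 h/week × 24 weeks = 144 h
LED light bulb: 0.014 kW × 144 h = 2.016 kWh
Total energy = 20.001 kWh
Cost = 20.001 × $0.28 = $5.60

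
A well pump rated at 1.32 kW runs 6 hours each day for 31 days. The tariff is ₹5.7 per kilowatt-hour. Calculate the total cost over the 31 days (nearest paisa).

Runtime = 6 h/day × 31 days = 186 h
Energy = 1.32 kW × 186 h = 245.52 kWh
Cost = 245.52 kWh × ₹5.7/kWh = ₹1399.46

₹1399.46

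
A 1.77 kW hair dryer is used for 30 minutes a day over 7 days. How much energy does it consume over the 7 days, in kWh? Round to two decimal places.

6.20 kWh

Runtime = 30 min × 7 = 210 min = 3.5 h
Energy = 1.77 kW × 3.5 h = 6.195 kWh ≈ 6.20 kWh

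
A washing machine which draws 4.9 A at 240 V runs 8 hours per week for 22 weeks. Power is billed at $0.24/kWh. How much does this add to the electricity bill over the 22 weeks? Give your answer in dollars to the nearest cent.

Power = 4.9 A × 240 V = 1176 W = 1.176 kW
Runtime = 8 h/week × 22 weeks = 176 h
Energy = 1.176 kW × 176 h = 206.976 kWh
Cost = 206.976 kWh × $0.24/kWh = $49.67

$49.67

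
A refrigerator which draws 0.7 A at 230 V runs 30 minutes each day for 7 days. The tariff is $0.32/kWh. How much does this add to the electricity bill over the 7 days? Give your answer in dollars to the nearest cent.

Power = 0.7 A × 230 V = 161 W = 0.161 kW
Runtime = 30 min × 7 = 210 min = 3.5 h
Energy = 0.161 kW × 3.5 h = 0.5635 kWh
Cost = 0.5635 kWh × $0.32/kWh = $0.18

$0.18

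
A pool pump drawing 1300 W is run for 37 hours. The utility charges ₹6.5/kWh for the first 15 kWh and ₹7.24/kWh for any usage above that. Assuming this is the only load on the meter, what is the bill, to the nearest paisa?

Energy = 1.3 kW × 37 h = 48.1 kWh
Tier 1 (0–15 kWh): 15 × ₹6.5 = ₹97.5
Above 15 kWh: 33.1 × ₹7.24 = ₹239.644
Bill = ₹337.14

₹337.14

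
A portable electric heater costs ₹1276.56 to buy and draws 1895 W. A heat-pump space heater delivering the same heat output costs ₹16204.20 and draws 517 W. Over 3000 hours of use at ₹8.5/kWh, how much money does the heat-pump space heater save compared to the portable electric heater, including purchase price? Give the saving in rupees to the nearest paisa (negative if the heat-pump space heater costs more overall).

₹20211.36

portable electric heater: ₹1276.56 + (1895/1000) kW × 3000 h × ₹8.5 = ₹1276.56 + ₹48322.5 = ₹49599.06
heat-pump space heater: ₹16204.20 + (517/1000) kW × 3000 h × ₹8.5 = ₹16204.20 + ₹13183.5 = ₹29387.7
Saving = ₹49599.06 − ₹29387.7 = ₹20211.36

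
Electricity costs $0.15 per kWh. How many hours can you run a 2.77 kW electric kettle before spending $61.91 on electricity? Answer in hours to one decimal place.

Energy available = $61.91 ÷ $0.15/kWh = 412.7333 kWh
Hours = 412.7333 kWh ÷ 2.77 kW = 149.0 h

149.0 h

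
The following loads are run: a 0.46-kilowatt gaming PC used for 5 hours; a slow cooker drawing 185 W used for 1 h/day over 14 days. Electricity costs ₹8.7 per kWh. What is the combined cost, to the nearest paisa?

gaming PC: 0.46 kW × 5 h = 2.3 kWh
slow cooker: Runtime = 1 h/day × 14 days = 14 h
slow cooker: 0.185 kW × 14 h = 2.59 kWh
Total energy = 4.89 kWh
Cost = 4.89 × ₹8.7 = ₹42.54

₹42.54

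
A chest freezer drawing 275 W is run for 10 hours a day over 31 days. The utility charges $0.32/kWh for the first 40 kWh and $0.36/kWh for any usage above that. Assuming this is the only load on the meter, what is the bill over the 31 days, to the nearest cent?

$29.09

Runtime = 10 h/day × 31 days = 310 h
Energy = 0.275 kW × 310 h = 85.25 kWh
Tier 1 (0–40 kWh): 40 × $0.32 = $12.8
Above 40 kWh: 45.25 × $0.36 = $16.29
Bill = $29.09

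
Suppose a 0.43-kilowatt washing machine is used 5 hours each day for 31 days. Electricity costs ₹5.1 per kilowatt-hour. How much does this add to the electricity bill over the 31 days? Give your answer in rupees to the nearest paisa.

Runtime = 5 h/day × 31 days = 155 h
Energy = 0.43 kW × 155 h = 66.65 kWh
Cost = 66.65 kWh × ₹5.1/kWh = ₹339.92

₹339.92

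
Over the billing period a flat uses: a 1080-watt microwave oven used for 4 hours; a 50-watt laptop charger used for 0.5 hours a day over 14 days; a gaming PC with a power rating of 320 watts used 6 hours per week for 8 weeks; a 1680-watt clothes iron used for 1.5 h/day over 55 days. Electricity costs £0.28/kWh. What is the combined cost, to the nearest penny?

£44.42

microwave oven: 1.08 kW × 4 h = 4.32 kWh
laptop charger: Runtime = 0.5 h/day × 14 days = 7 h
laptop charger: 0.05 kW × 7 h = 0.35 kWh
gaming PC: Runtime = 6 h/week × 8 weeks = 48 h
gaming PC: 0.32 kW × 48 h = 15.36 kWh
clothes iron: Runtime = 1.5 h/day × 55 days = 82.5 h
clothes iron: 1.68 kW × 82.5 h = 138.6 kWh
Total energy = 158.63 kWh
Cost = 158.63 × £0.28 = £44.42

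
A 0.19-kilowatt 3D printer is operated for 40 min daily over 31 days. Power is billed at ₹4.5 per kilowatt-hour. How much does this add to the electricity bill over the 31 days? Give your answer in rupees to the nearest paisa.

₹17.67

Runtime = 40 min × 31 = 1240 min = 20.666666… h
Energy = 0.19 kW × 20.666666… h = 3.926666… kWh
Cost = 3.926666… kWh × ₹4.5/kWh = ₹17.67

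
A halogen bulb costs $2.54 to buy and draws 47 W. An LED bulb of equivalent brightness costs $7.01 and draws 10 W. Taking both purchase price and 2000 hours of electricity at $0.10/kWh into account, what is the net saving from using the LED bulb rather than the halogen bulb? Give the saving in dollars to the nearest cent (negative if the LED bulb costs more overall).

$2.93

halogen bulb: $2.54 + (47/1000) kW × 2000 h × $0.10 = $2.54 + $9.4 = $11.94
LED bulb: $7.01 + (10/1000) kW × 2000 h × $0.10 = $7.01 + $2 = $9.01
Saving = $11.94 − $9.01 = $2.93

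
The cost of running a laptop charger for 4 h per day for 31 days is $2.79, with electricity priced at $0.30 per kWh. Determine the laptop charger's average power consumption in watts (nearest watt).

75 W

Energy = $2.79 ÷ $0.30/kWh = 9.3 kWh
Runtime = 4 h/day × 31 days = 124 h
Power = 9.3 kWh ÷ 124 h = 0.075 kW = 75 W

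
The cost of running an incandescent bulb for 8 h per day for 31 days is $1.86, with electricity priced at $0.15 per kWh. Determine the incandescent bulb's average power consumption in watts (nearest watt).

Energy = $1.86 ÷ $0.15/kWh = 12.4 kWh
Runtime = 8 h/day × 31 days = 248 h
Power = 12.4 kWh ÷ 248 h = 0.05 kW = 50 W

50 W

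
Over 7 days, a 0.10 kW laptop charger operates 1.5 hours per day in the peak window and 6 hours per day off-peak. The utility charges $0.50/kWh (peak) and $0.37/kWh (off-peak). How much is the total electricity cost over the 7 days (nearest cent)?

$2.08

Peak energy = 0.1 kW × 1.5 h × 7 = 1.05 kWh
Off-peak energy = 0.1 kW × 6 h × 7 = 4.2 kWh
Cost = 1.05 × $0.50 + 4.2 × $0.37 = $0.525 + $1.554 = $2.08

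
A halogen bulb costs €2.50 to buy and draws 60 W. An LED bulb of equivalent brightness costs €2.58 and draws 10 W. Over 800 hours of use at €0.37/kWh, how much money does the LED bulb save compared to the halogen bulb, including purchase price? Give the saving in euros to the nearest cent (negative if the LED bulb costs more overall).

€14.72

halogen bulb: €2.50 + (60/1000) kW × 800 h × €0.37 = €2.50 + €17.76 = €20.26
LED bulb: €2.58 + (10/1000) kW × 800 h × €0.37 = €2.58 + €2.96 = €5.54
Saving = €20.26 − €5.54 = €14.72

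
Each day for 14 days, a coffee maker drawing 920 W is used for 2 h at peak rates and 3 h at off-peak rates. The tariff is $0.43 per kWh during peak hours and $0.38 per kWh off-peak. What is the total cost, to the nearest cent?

$25.76

Peak energy = 0.92 kW × 2 h × 14 = 25.76 kWh
Off-peak energy = 0.92 kW × 3 h × 14 = 38.64 kWh
Cost = 25.76 × $0.43 + 38.64 × $0.38 = $11.0768 + $14.6832 = $25.76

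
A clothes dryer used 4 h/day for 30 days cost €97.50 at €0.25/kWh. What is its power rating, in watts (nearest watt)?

Energy = €97.50 ÷ €0.25/kWh = 390 kWh
Runtime = 4 h/day × 30 days = 120 h
Power = 390 kWh ÷ 120 h = 3.25 kW = 3250 W

3250 W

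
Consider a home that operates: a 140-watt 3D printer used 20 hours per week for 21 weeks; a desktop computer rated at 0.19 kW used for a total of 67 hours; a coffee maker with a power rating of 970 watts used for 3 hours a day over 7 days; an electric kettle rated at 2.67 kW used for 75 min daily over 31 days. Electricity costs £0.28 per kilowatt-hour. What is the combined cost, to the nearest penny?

£54.70

3D printer: Runtime = 20 h/week × 21 weeks = 420 h
3D printer: 0.14 kW × 420 h = 58.8 kWh
desktop computer: 0.19 kW × 67 h = 12.73 kWh
coffee maker: Runtime = 3 h/day × 7 days = 21 h
coffee maker: 0.97 kW × 21 h = 20.37 kWh
electric kettle: Runtime = 75 min × 31 = 2325 min = 38.75 h
electric kettle: 2.67 kW × 38.75 h = 103.4625 kWh
Total energy = 195.3625 kWh
Cost = 195.3625 × £0.28 = £54.70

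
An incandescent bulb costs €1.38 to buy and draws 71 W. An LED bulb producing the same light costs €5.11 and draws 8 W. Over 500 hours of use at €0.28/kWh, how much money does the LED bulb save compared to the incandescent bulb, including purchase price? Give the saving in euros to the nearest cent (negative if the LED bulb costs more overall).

incandescent bulb: €1.38 + (71/1000) kW × 500 h × €0.28 = €1.38 + €9.94 = €11.32
LED bulb: €5.11 + (8/1000) kW × 500 h × €0.28 = €5.11 + €1.12 = €6.23
Saving = €11.32 − €6.23 = €5.09

€5.09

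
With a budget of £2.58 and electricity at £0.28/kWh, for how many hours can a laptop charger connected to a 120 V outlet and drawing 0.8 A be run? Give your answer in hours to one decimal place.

Power = 0.8 A × 120 V = 96 W = 0.096 kW
Energy available = £2.58 ÷ £0.28/kWh = 9.2143 kWh
Hours = 9.2143 kWh ÷ 0.096 kW = 96.0 h

96.0 h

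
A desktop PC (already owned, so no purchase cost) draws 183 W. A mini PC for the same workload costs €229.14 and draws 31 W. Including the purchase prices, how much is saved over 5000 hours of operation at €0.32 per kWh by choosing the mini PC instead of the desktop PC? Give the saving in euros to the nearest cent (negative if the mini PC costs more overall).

€14.06

desktop PC: €0.00 + (183/1000) kW × 5000 h × €0.32 = €0.00 + €292.8 = €292.8
mini PC: €229.14 + (31/1000) kW × 5000 h × €0.32 = €229.14 + €49.6 = €278.74
Saving = €292.8 − €278.74 = €14.06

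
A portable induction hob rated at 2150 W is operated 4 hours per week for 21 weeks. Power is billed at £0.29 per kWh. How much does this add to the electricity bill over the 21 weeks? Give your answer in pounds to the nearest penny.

Runtime = 4 h/week × 21 weeks = 84 h
Energy = 2.15 kW × 84 h = 180.6 kWh
Cost = 180.6 kWh × £0.29/kWh = £52.37

£52.37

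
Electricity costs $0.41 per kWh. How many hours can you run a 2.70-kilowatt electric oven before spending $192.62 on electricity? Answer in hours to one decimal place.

174.0 h

Energy available = $192.62 ÷ $0.41/kWh = 469.8049 kWh
Hours = 469.8049 kWh ÷ 2.7 kW = 174.0 h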